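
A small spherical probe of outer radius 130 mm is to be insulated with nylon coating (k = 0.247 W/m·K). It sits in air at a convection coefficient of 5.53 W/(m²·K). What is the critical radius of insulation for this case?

r_cr ≈ 89.3 mm

For a sphere r_cr = 2k/h = 2×0.247/5.53
r_cr = 89.3 mm; since the bare radius (130 mm) is above r_cr, any added insulation will reduce heat loss.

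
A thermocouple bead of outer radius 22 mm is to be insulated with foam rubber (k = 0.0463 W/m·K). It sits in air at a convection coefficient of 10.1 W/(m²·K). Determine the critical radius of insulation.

For a sphere r_cr = 2k/h = 2×0.0463/10.1
r_cr = 9.17 mm; since the bare radius (22 mm) is above r_cr, any added insulation will reduce heat loss.

r_cr ≈ 9.17 mm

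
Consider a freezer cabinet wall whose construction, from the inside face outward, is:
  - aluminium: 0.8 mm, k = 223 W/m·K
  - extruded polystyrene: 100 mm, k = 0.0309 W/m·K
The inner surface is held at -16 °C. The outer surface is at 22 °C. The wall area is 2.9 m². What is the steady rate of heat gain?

Using the resistance-network approach (series):
R_aluminium = L/(kA) = 0.0008/(223×2.9) = 1.237×10^-6 K/W
R_extruded polystyrene = L/(kA) = 0.1/(0.0309×2.9) = 1.116 K/W
R_total = 1.116 K/W
Q = ΔT / R_total = 38 / 1.116

Q ≈ 34.1 W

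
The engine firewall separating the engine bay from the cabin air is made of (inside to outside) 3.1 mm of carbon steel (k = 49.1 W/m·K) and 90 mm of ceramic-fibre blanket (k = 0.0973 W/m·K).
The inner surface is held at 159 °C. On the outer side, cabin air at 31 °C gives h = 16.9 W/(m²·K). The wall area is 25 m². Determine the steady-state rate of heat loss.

Q ≈ 3250 W

Using the resistance-network approach (series):
R_carbon steel = L/(kA) = 0.0031/(49.1×25) = 2.525×10^-6 K/W
R_ceramic-fibre blanket = L/(kA) = 0.09/(0.0973×25) = 0.037 K/W
R_outer film = 1/(h_o·A) = 1/(16.9×25) = 0.002367 K/W
R_total = 0.03937 K/W
Q = ΔT / R_total = 128 / 0.03937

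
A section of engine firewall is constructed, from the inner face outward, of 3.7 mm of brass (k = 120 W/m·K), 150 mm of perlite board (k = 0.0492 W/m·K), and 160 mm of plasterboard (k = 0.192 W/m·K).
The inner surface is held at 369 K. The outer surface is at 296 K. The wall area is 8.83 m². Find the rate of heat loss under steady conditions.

Treating each layer as a thermal resistance in series:
R_brass = L/(kA) = 0.0037/(120×8.83) = 3.492×10^-6 K/W
R_perlite board = L/(kA) = 0.15/(0.0492×8.83) = 0.3453 K/W
R_plasterboard = L/(kA) = 0.16/(0.192×8.83) = 0.09438 K/W
R_total = 0.4397 K/W
Q = ΔT / R_total = 73 / 0.4397

Q ≈ 166 W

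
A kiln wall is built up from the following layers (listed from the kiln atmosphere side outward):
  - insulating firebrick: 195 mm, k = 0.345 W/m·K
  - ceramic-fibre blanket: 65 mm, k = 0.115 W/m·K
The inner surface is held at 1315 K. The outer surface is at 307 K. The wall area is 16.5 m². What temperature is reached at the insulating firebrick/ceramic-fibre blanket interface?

T ≈ 811 K

Model the wall as resistances in series:
R_insulating firebrick = L/(kA) = 0.195/(0.345×16.5) = 0.03426 K/W
R_ceramic-fibre blanket = L/(kA) = 0.065/(0.115×16.5) = 0.03426 K/W
R_total = 0.06851 K/W;  Q = ΔT/R_total = 1008/0.06851 = 14710 W
T_interface = T_inner − Q·ΣR(inner→interface) = 1315 − 14700×0.03426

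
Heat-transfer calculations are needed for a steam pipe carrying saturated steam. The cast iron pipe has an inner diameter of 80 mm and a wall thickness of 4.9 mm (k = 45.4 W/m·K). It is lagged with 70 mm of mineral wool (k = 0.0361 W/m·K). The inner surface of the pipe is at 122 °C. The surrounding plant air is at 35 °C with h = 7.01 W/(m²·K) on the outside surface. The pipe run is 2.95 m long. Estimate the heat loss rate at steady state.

Cylindrical conduction, so R = ln(r₂/r₁)/(2πkL) per layer, in series:
R_cast iron pipe wall = ln(44.9/40)/(2π×45.4×2.95) = 1.373×10^-4 K/W
R_mineral wool = ln(114.9/44.9)/(2π×0.0361×2.95) = 1.404 K/W
R_outer film = 1/(h_o·2πr_oL) = 1/(7.01×2π×0.1149×2.95) = 0.06698 K/W
R_total = 1.471 K/W
Q = ΔT/R_total = 87/1.471

Q ≈ 59.1 W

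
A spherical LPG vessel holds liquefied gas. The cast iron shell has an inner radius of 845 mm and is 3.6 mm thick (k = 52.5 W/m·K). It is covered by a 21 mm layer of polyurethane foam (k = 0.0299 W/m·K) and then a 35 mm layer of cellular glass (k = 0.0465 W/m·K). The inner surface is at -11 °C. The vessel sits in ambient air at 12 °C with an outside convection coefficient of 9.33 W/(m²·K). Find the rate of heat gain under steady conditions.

Each spherical layer contributes R = (1/r_i − 1/r_o)/(4πk):
R_cast iron shell = (1/0.845 − 1/0.8486)/(4π×52.5) = 7.61×10^-6 K/W
R_polyurethane foam = (1/0.8486 − 1/0.8696)/(4π×0.0299) = 0.07574 K/W
R_cellular glass = (1/0.8696 − 1/0.9046)/(4π×0.0465) = 0.07614 K/W
R_outer film = 1/(h·4πr_o²) = 1/(9.33×4π×0.9046²) = 0.01042 K/W
R_total = 0.1623 K/W
Q = ΔT/R_total = 23/0.1623

Q ≈ 142 W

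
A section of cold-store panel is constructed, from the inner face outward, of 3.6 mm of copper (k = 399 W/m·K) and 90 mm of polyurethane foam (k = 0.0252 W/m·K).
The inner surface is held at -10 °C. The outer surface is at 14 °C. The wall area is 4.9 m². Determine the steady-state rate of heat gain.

Treating each layer as a thermal resistance in series:
R_copper = L/(kA) = 0.0036/(399×4.9) = 1.841×10^-6 K/W
R_polyurethane foam = L/(kA) = 0.09/(0.0252×4.9) = 0.7289 K/W
R_total = 0.7289 K/W
Q = ΔT / R_total = 24 / 0.7289

Q ≈ 32.9 W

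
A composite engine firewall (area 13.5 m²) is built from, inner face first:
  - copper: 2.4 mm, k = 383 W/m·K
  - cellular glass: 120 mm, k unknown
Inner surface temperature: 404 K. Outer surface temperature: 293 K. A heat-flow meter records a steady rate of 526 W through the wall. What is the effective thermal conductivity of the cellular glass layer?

k ≈ 0.0421 W/(m·K)

Series thermal resistances:
R_copper = L/(kA) = 0.0024/(383×13.5) = 4.642×10^-7 K/W
Sum of known resistances R_other = 4.642×10^-7 K/W
Total R = ΔT/Q = 111/526 = 0.211 K/W
R_cellular glass = R_total − R_other = 0.211 K/W
k = L/(R·A) = 0.12/(0.211×13.5)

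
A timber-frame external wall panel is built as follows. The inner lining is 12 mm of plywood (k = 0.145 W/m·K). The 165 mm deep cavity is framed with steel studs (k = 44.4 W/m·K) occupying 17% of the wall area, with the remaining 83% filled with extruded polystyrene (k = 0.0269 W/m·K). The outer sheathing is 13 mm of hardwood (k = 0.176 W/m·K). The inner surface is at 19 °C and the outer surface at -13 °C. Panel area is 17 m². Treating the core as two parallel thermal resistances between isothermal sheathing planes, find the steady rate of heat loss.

Sheathing layers in series; stud and cavity paths in parallel between them.
R_inner = 0.012/(0.145×17) = 0.004868 K/W
R_stud  = 0.165/(44.4×0.17×17) = 0.001286 K/W
R_cav   = 0.165/(0.0269×0.83×17) = 0.4347 K/W
1/R_core = 1/R_stud + 1/R_cav → R_core = 0.001282 K/W
R_outer = 0.013/(0.176×17) = 0.004345 K/W
R_total = 0.0105 K/W
Q = ΔT/R_total = 32/0.0105

Q ≈ 3050 W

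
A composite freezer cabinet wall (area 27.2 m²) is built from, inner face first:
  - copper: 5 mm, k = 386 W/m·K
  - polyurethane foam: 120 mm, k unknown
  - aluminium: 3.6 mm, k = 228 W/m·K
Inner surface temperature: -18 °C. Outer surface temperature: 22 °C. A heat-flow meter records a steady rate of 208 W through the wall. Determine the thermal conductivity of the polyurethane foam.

k ≈ 0.0229 W/(m·K)

Thermal resistances in series:
R_copper = L/(kA) = 0.005/(386×27.2) = 4.762×10^-7 K/W
R_aluminium = L/(kA) = 0.0036/(228×27.2) = 5.805×10^-7 K/W
Sum of known resistances R_other = 1.057×10^-6 K/W
Total R = ΔT/Q = 40/208 = 0.1923 K/W
R_polyurethane foam = R_total − R_other = 0.1923 K/W
k = L/(R·A) = 0.12/(0.1923×27.2)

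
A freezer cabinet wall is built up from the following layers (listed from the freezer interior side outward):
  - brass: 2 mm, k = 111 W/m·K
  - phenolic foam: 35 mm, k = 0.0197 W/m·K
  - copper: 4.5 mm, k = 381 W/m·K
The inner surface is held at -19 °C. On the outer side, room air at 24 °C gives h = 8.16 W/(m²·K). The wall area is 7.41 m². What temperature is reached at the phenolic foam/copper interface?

Thermal resistances in series:
R_brass = L/(kA) = 0.002/(111×7.41) = 2.432×10^-6 K/W
R_phenolic foam = L/(kA) = 0.035/(0.0197×7.41) = 0.2398 K/W
R_copper = L/(kA) = 0.0045/(381×7.41) = 1.594×10^-6 K/W
R_outer film = 1/(h_o·A) = 1/(8.16×7.41) = 0.01654 K/W
R_total = 0.2563 K/W;  Q = ΔT/R_total = 43/0.2563 = 167.8 W
T_interface = T_inner + Q·ΣR(inner→interface) = -19 + 168×0.2398

T ≈ 21.2 °C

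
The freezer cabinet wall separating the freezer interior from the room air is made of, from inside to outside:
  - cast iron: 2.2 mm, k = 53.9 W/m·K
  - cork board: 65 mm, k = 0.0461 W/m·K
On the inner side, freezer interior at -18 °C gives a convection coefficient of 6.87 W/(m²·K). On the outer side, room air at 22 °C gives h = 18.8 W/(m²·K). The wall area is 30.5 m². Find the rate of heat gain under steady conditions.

Series thermal resistances:
R_inner film = 1/(h_i·A) = 1/(6.87×30.5) = 0.004772 K/W
R_cast iron = L/(kA) = 0.0022/(53.9×30.5) = 1.338×10^-6 K/W
R_cork board = L/(kA) = 0.065/(0.0461×30.5) = 0.04623 K/W
R_outer film = 1/(h_o·A) = 1/(18.8×30.5) = 0.001744 K/W
R_total = 0.05275 K/W
Q = ΔT / R_total = 40 / 0.05275

Q ≈ 758 W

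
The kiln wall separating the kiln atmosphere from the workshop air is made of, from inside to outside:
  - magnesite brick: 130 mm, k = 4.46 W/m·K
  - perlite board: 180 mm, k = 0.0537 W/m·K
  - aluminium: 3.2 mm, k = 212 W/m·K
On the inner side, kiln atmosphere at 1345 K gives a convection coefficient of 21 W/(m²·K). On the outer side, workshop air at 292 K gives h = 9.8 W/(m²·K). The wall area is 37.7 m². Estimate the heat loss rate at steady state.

Model the wall as resistances in series:
R_inner film = 1/(h_i·A) = 1/(21×37.7) = 0.001263 K/W
R_magnesite brick = L/(kA) = 0.13/(4.46×37.7) = 7.732×10^-4 K/W
R_perlite board = L/(kA) = 0.18/(0.0537×37.7) = 0.08891 K/W
R_aluminium = L/(kA) = 0.0032/(212×37.7) = 4.004×10^-7 K/W
R_outer film = 1/(h_o·A) = 1/(9.8×37.7) = 0.002707 K/W
R_total = 0.09365 K/W
Q = ΔT / R_total = 1053 / 0.09365

Q ≈ 11200 W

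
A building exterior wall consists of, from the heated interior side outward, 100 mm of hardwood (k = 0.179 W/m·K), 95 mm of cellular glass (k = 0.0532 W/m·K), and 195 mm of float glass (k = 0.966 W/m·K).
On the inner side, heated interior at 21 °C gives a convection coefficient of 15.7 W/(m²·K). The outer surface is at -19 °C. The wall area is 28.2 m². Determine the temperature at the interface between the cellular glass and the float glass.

Using the resistance-network approach (series):
R_inner film = 1/(h_i·A) = 1/(15.7×28.2) = 0.002259 K/W
R_hardwood = L/(kA) = 0.1/(0.179×28.2) = 0.01981 K/W
R_cellular glass = L/(kA) = 0.095/(0.0532×28.2) = 0.06332 K/W
R_float glass = L/(kA) = 0.195/(0.966×28.2) = 0.007158 K/W
R_total = 0.09255 K/W;  Q = ΔT/R_total = 40/0.09255 = 432.2 W
T_interface = T_inner − Q·ΣR(inner→interface) = 21 − 432×0.08539

T ≈ -15.9 °C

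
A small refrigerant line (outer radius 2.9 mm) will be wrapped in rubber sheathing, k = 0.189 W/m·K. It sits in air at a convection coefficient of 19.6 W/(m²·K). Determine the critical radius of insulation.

For a cylinder r_cr = k/h = 0.189/19.6
r_cr = 9.64 mm; since the bare radius (2.9 mm) is below r_cr, adding a thin layer of insulation will *increase* heat loss.

r_cr ≈ 9.64 mm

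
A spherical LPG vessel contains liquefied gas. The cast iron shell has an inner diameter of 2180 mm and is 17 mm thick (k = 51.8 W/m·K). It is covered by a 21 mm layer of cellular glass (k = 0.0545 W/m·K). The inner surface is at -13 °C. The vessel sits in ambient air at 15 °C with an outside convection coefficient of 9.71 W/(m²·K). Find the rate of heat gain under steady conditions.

Q ≈ 903 W

Each spherical layer contributes R = (1/r_i − 1/r_o)/(4πk):
R_cast iron shell = (1/1.09 − 1/1.107)/(4π×51.8) = 2.164×10^-5 K/W
R_cellular glass = (1/1.107 − 1/1.128)/(4π×0.0545) = 0.02456 K/W
R_outer film = 1/(h·4πr_o²) = 1/(9.71×4π×1.128²) = 0.006441 K/W
R_total = 0.03102 K/W
Q = ΔT/R_total = 28/0.03102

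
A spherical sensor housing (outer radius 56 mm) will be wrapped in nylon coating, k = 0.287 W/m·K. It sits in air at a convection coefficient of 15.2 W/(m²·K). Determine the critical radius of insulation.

For a sphere r_cr = 2k/h = 2×0.287/15.2
r_cr = 37.8 mm; since the bare radius (56 mm) is above r_cr, any added insulation will reduce heat loss.

r_cr ≈ 37.8 mm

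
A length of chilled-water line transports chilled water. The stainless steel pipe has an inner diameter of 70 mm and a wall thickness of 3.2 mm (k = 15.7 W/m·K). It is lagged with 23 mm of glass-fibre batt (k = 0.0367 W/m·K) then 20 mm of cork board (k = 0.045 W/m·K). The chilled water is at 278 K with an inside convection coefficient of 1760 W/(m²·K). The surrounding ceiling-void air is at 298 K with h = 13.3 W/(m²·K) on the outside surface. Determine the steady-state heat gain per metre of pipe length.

q′ ≈ 6.26 W/m

Radial resistances (cylindrical: R_cond = ln(r_o/r_i)/(2πkL), R_conv = 1/(h·2πrL)):
R_inner film = 1/(h_i·2πr₁L) = 1/(1760×2π×0.035×1) = 0.002584 K/W
R_stainless steel pipe wall = ln(38.2/35)/(2π×15.7×1) = 8.869×10^-4 K/W
R_glass-fibre batt = ln(61.2/38.2)/(2π×0.0367×1) = 2.044 K/W
R_cork board = ln(81.2/61.2)/(2π×0.045×1) = 1 K/W
R_outer film = 1/(h_o·2πr_oL) = 1/(13.3×2π×0.0812×1) = 0.1474 K/W
R_total = 3.195 K/W
Q = ΔT/R_total = 20/3.195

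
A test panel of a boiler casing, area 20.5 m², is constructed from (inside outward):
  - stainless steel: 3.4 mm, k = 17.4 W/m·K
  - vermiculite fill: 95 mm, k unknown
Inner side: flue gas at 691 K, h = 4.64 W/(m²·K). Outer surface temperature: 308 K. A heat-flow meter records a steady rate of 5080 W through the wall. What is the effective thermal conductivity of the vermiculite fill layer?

k ≈ 0.0714 W/(m·K)

Series thermal resistances:
R_inner film = 1/(h_i·A) = 1/(4.64×20.5) = 0.01051 K/W
R_stainless steel = L/(kA) = 0.0034/(17.4×20.5) = 9.532×10^-6 K/W
Sum of known resistances R_other = 0.01052 K/W
Total R = ΔT/Q = 383/5080 = 0.07539 K/W
R_vermiculite fill = R_total − R_other = 0.06487 K/W
k = L/(R·A) = 0.095/(0.06487×20.5)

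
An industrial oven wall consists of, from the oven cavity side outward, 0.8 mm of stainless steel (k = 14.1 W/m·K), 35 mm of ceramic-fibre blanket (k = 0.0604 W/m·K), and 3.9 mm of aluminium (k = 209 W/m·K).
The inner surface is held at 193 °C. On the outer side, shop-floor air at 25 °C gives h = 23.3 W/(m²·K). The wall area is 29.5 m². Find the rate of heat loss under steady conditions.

Using the resistance-network approach (series):
R_stainless steel = L/(kA) = 0.0008/(14.1×29.5) = 1.923×10^-6 K/W
R_ceramic-fibre blanket = L/(kA) = 0.035/(0.0604×29.5) = 0.01964 K/W
R_aluminium = L/(kA) = 0.0039/(209×29.5) = 6.326×10^-7 K/W
R_outer film = 1/(h_o·A) = 1/(23.3×29.5) = 0.001455 K/W
R_total = 0.0211 K/W
Q = ΔT / R_total = 168 / 0.0211

Q ≈ 7960 W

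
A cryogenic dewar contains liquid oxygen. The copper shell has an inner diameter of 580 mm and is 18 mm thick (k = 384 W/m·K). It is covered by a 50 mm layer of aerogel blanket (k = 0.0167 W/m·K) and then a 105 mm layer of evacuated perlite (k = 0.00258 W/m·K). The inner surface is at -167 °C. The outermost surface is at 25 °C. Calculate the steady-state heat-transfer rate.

Radial (spherical) resistances in series:
R_copper shell = (1/0.29 − 1/0.308)/(4π×384) = 4.176×10^-5 K/W
R_aerogel blanket = (1/0.308 − 1/0.358)/(4π×0.0167) = 2.161 K/W
R_evacuated perlite = (1/0.358 − 1/0.463)/(4π×0.00258) = 19.54 K/W
R_total = 21.7 K/W
Q = ΔT/R_total = 192/21.7

Q ≈ 8.85 W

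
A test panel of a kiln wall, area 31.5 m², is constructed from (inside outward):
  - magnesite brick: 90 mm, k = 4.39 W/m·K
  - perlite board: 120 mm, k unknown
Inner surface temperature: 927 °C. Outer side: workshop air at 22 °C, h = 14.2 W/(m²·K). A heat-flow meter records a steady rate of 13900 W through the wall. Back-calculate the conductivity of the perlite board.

Thermal resistances in series:
R_magnesite brick = L/(kA) = 0.09/(4.39×31.5) = 6.508×10^-4 K/W
R_outer film = 1/(h_o·A) = 1/(14.2×31.5) = 0.002236 K/W
Sum of known resistances R_other = 0.002886 K/W
Total R = ΔT/Q = 905/13900 = 0.06511 K/W
R_perlite board = R_total − R_other = 0.06222 K/W
k = L/(R·A) = 0.12/(0.06222×31.5)

k ≈ 0.0612 W/(m·K)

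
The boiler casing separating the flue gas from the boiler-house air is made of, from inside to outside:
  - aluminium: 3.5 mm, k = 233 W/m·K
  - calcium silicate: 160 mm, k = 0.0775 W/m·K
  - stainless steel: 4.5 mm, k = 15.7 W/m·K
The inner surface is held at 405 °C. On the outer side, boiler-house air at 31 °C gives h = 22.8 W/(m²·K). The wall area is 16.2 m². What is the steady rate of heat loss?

Q ≈ 2870 W

Series thermal resistances:
R_aluminium = L/(kA) = 0.0035/(233×16.2) = 9.273×10^-7 K/W
R_calcium silicate = L/(kA) = 0.16/(0.0775×16.2) = 0.1274 K/W
R_stainless steel = L/(kA) = 0.0045/(15.7×16.2) = 1.769×10^-5 K/W
R_outer film = 1/(h_o·A) = 1/(22.8×16.2) = 0.002707 K/W
R_total = 0.1302 K/W
Q = ΔT / R_total = 374 / 0.1302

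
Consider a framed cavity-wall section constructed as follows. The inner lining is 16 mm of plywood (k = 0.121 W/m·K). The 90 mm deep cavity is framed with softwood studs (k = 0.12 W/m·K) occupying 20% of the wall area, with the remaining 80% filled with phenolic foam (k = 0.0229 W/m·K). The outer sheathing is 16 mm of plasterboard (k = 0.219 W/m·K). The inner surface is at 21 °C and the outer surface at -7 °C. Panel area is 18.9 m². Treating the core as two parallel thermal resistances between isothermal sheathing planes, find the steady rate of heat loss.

Sheathing layers in series; stud and cavity paths in parallel between them.
R_inner = 0.016/(0.121×18.9) = 0.006996 K/W
R_stud  = 0.09/(0.12×0.2×18.9) = 0.1984 K/W
R_cav   = 0.09/(0.0229×0.8×18.9) = 0.2599 K/W
1/R_core = 1/R_stud + 1/R_cav → R_core = 0.1125 K/W
R_outer = 0.016/(0.219×18.9) = 0.003866 K/W
R_total = 0.1234 K/W
Q = ΔT/R_total = 28/0.1234

Q ≈ 227 W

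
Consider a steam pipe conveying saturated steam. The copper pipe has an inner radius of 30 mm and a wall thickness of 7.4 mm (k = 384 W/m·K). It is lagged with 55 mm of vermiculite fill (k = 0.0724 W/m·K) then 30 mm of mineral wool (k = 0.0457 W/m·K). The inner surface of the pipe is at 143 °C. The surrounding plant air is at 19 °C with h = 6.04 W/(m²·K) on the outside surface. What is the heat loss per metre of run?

Treating each annulus and film as a series resistance:
R_copper pipe wall = ln(37.4/30)/(2π×384×1) = 9.138×10^-5 K/W
R_vermiculite fill = ln(92.4/37.4)/(2π×0.0724×1) = 1.988 K/W
R_mineral wool = ln(122.4/92.4)/(2π×0.0457×1) = 0.9792 K/W
R_outer film = 1/(h_o·2πr_oL) = 1/(6.04×2π×0.1224×1) = 0.2153 K/W
R_total = 3.183 K/W
Q = ΔT/R_total = 124/3.183

q′ ≈ 39 W/m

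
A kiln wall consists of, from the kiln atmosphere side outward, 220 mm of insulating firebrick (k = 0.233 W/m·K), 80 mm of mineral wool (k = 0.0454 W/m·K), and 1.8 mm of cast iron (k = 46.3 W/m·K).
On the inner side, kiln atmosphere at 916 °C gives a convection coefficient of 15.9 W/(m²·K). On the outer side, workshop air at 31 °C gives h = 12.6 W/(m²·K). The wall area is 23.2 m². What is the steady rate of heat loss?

Model the wall as resistances in series:
R_inner film = 1/(h_i·A) = 1/(15.9×23.2) = 0.002711 K/W
R_insulating firebrick = L/(kA) = 0.22/(0.233×23.2) = 0.0407 K/W
R_mineral wool = L/(kA) = 0.08/(0.0454×23.2) = 0.07595 K/W
R_cast iron = L/(kA) = 0.0018/(46.3×23.2) = 1.676×10^-6 K/W
R_outer film = 1/(h_o·A) = 1/(12.6×23.2) = 0.003421 K/W
R_total = 0.1228 K/W
Q = ΔT / R_total = 885 / 0.1228

Q ≈ 7210 W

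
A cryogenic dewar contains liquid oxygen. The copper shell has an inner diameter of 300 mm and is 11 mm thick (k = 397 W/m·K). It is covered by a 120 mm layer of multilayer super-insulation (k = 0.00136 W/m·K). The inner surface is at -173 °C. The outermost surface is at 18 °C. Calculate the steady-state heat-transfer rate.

Q ≈ 1.23 W

For a spherical shell R = (1/r₁ − 1/r₂)/(4πk); film R = 1/(h·4πr²). In series:
R_copper shell = (1/0.15 − 1/0.161)/(4π×397) = 9.13×10^-5 K/W
R_multilayer super-insulation = (1/0.161 − 1/0.281)/(4π×0.00136) = 155.2 K/W
R_total = 155.2 K/W
Q = ΔT/R_total = 191/155.2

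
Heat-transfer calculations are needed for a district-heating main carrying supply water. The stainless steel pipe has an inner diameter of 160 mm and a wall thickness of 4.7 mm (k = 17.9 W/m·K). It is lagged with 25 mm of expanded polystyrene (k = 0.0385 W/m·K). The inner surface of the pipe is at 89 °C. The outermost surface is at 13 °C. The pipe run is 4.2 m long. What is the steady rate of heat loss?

Q ≈ 298 W

For a radial system each layer contributes R = ln(r_out/r_in)/(2πkL); films add R = 1/(hA).
R_stainless steel pipe wall = ln(84.7/80)/(2π×17.9×4.2) = 1.209×10^-4 K/W
R_expanded polystyrene = ln(109.7/84.7)/(2π×0.0385×4.2) = 0.2546 K/W
R_total = 0.2547 K/W
Q = ΔT/R_total = 76/0.2547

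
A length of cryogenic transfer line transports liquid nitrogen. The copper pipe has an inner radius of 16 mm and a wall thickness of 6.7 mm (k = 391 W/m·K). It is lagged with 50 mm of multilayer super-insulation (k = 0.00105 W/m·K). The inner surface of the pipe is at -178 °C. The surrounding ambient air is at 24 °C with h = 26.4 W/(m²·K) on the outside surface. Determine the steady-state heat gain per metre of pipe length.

Cylindrical conduction, so R = ln(r₂/r₁)/(2πkL) per layer, in series:
R_copper pipe wall = ln(22.7/16)/(2π×391×1) = 1.424×10^-4 K/W
R_multilayer super-insulation = ln(72.7/22.7)/(2π×0.00105×1) = 176.4 K/W
R_outer film = 1/(h_o·2πr_oL) = 1/(26.4×2π×0.0727×1) = 0.08292 K/W
R_total = 176.5 K/W
Q = ΔT/R_total = 202/176.5

q′ ≈ 1.14 W/m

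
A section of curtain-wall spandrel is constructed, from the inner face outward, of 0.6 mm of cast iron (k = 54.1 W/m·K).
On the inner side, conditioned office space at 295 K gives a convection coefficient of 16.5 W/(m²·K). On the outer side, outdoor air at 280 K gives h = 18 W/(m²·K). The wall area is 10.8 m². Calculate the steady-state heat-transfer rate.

Q ≈ 1390 W

Using the resistance-network approach (series):
R_inner film = 1/(h_i·A) = 1/(16.5×10.8) = 0.005612 K/W
R_cast iron = L/(kA) = 0.0006/(54.1×10.8) = 1.027×10^-6 K/W
R_outer film = 1/(h_o·A) = 1/(18×10.8) = 0.005144 K/W
R_total = 0.01076 K/W
Q = ΔT / R_total = 15 / 0.01076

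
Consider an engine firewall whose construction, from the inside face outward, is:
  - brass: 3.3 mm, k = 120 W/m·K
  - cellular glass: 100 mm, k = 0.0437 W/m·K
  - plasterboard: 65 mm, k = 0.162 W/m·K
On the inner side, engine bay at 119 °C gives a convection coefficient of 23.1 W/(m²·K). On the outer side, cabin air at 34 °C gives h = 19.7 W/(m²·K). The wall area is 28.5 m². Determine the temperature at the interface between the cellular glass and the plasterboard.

T ≈ 47.8 °C

Model the wall as resistances in series:
R_inner film = 1/(h_i·A) = 1/(23.1×28.5) = 0.001519 K/W
R_brass = L/(kA) = 0.0033/(120×28.5) = 9.649×10^-7 K/W
R_cellular glass = L/(kA) = 0.1/(0.0437×28.5) = 0.08029 K/W
R_plasterboard = L/(kA) = 0.065/(0.162×28.5) = 0.01408 K/W
R_outer film = 1/(h_o·A) = 1/(19.7×28.5) = 0.001781 K/W
R_total = 0.09767 K/W;  Q = ΔT/R_total = 85/0.09767 = 870.3 W
T_interface = T_inner − Q·ΣR(inner→interface) = 119 − 870×0.08181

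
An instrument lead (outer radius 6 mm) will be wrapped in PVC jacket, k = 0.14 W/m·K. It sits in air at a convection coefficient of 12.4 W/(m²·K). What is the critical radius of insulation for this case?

r_cr ≈ 11.3 mm

For a cylinder r_cr = k/h = 0.14/12.4
r_cr = 11.3 mm; since the bare radius (6 mm) is below r_cr, adding a thin layer of insulation will *increase* heat loss.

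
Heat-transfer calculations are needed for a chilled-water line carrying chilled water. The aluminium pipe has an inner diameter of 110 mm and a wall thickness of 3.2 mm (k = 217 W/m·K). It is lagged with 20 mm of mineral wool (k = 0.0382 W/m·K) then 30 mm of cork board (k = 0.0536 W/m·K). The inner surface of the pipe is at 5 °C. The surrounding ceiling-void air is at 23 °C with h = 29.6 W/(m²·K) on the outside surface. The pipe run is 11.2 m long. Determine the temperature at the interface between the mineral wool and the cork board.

T ≈ 14.9 °C

For a radial system each layer contributes R = ln(r_out/r_in)/(2πkL); films add R = 1/(hA).
R_aluminium pipe wall = ln(58.2/55)/(2π×217×11.2) = 3.703×10^-6 K/W
R_mineral wool = ln(78.2/58.2)/(2π×0.0382×11.2) = 0.1099 K/W
R_cork board = ln(108.2/78.2)/(2π×0.0536×11.2) = 0.08609 K/W
R_outer film = 1/(h_o·2πr_oL) = 1/(29.6×2π×0.1082×11.2) = 0.004437 K/W
R_total = 0.2004 K/W
Q = ΔT/R_total = 18/0.2004
Q = 89.8 W
T_interface = T_inner + Q·ΣR(inner→interface) = 5 + 89.8×0.1099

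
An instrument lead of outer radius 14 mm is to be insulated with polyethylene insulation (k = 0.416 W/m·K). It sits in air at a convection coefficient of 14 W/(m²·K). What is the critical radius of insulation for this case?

For a cylinder r_cr = k/h = 0.416/14
r_cr = 29.7 mm; since the bare radius (14 mm) is below r_cr, adding a thin layer of insulation will *increase* heat loss.

r_cr ≈ 29.7 mm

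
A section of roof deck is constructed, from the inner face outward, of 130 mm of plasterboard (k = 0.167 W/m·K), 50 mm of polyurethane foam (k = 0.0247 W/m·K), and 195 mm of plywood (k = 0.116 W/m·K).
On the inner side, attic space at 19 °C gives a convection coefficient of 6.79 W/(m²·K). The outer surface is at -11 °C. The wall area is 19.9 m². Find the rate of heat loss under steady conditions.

Q ≈ 129 W

Series thermal resistances:
R_inner film = 1/(h_i·A) = 1/(6.79×19.9) = 0.007401 K/W
R_plasterboard = L/(kA) = 0.13/(0.167×19.9) = 0.03912 K/W
R_polyurethane foam = L/(kA) = 0.05/(0.0247×19.9) = 0.1017 K/W
R_plywood = L/(kA) = 0.195/(0.116×19.9) = 0.08447 K/W
R_total = 0.2327 K/W
Q = ΔT / R_total = 30 / 0.2327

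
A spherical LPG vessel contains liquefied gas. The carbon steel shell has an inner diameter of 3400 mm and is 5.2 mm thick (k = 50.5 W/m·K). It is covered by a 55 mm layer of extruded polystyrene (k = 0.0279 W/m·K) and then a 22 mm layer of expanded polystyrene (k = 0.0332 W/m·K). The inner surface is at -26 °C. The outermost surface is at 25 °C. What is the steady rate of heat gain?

Q ≈ 738 W

Spherical conduction: R = (1/r_in − 1/r_out)/(4πk) per layer; series-sum.
R_carbon steel shell = (1/1.7 − 1/1.7052)/(4π×50.5) = 2.827×10^-6 K/W
R_extruded polystyrene = (1/1.7052 − 1/1.7602)/(4π×0.0279) = 0.05227 K/W
R_expanded polystyrene = (1/1.7602 − 1/1.7822)/(4π×0.0332) = 0.01681 K/W
R_total = 0.06908 K/W
Q = ΔT/R_total = 51/0.06908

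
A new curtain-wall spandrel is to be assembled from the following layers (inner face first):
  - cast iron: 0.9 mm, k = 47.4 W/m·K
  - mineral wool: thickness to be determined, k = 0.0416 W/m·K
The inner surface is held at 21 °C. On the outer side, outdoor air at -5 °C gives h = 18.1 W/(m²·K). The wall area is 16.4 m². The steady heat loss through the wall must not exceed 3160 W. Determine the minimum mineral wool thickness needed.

L ≈ 3.31 mm

Model the wall as resistances in series:
R_cast iron = L/(kA) = 0.0009/(47.4×16.4) = 1.158×10^-6 K/W
R_outer film = 1/(h_o·A) = 1/(18.1×16.4) = 0.003369 K/W
Sum of the known resistances R_other = 0.00337 K/W
Required total resistance R_tot = ΔT/Q_allow = 26/3160 = 0.008228 K/W
R_mineral wool = R_tot − R_other = 0.004858 K/W
L = R·k·A = 0.004858×0.0416×16.4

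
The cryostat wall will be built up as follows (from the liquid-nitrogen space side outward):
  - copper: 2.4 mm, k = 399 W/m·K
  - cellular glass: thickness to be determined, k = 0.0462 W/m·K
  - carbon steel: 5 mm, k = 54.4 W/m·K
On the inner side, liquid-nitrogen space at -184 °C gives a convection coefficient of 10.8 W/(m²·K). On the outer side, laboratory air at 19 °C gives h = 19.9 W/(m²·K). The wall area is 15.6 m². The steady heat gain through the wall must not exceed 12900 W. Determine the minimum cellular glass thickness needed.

L ≈ 4.74 mm

Thermal resistances in series:
R_inner film = 1/(h_i·A) = 1/(10.8×15.6) = 0.005935 K/W
R_copper = L/(kA) = 0.0024/(399×15.6) = 3.856×10^-7 K/W
R_carbon steel = L/(kA) = 0.005/(54.4×15.6) = 5.892×10^-6 K/W
R_outer film = 1/(h_o·A) = 1/(19.9×15.6) = 0.003221 K/W
Sum of the known resistances R_other = 0.009163 K/W
Required total resistance R_tot = ΔT/Q_allow = 203/12900 = 0.01574 K/W
R_cellular glass = R_tot − R_other = 0.006573 K/W
L = R·k·A = 0.006573×0.0462×15.6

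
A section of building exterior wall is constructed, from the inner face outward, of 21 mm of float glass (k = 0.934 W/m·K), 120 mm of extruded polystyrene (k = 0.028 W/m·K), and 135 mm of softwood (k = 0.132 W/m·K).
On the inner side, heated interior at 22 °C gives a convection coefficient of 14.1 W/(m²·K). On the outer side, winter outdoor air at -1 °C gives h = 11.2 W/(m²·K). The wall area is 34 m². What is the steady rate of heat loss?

Series thermal resistances:
R_inner film = 1/(h_i·A) = 1/(14.1×34) = 0.002086 K/W
R_float glass = L/(kA) = 0.021/(0.934×34) = 6.613×10^-4 K/W
R_extruded polystyrene = L/(kA) = 0.12/(0.028×34) = 0.1261 K/W
R_softwood = L/(kA) = 0.135/(0.132×34) = 0.03008 K/W
R_outer film = 1/(h_o·A) = 1/(11.2×34) = 0.002626 K/W
R_total = 0.1615 K/W
Q = ΔT / R_total = 23 / 0.1615

Q ≈ 142 W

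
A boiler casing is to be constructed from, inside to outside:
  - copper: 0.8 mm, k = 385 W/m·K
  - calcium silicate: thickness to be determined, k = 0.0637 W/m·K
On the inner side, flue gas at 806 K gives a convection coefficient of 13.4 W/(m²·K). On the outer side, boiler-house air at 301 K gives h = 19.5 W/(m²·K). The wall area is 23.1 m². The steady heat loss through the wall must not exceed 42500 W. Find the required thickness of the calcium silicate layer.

L ≈ 9.46 mm

Model the wall as resistances in series:
R_inner film = 1/(h_i·A) = 1/(13.4×23.1) = 0.003231 K/W
R_copper = L/(kA) = 0.0008/(385×23.1) = 8.995×10^-8 K/W
R_outer film = 1/(h_o·A) = 1/(19.5×23.1) = 0.00222 K/W
Sum of the known resistances R_other = 0.005451 K/W
Required total resistance R_tot = ΔT/Q_allow = 505/42500 = 0.01188 K/W
R_calcium silicate = R_tot − R_other = 0.006432 K/W
L = R·k·A = 0.006432×0.0637×23.1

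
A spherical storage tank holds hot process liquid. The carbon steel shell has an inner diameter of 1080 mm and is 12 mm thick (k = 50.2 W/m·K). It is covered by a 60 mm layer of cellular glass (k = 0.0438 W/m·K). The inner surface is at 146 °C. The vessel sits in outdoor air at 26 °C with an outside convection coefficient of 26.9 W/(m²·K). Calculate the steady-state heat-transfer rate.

Spherical conduction: R = (1/r_in − 1/r_out)/(4πk) per layer; series-sum.
R_carbon steel shell = (1/0.54 − 1/0.552)/(4π×50.2) = 6.382×10^-5 K/W
R_cellular glass = (1/0.552 − 1/0.612)/(4π×0.0438) = 0.3227 K/W
R_outer film = 1/(h·4πr_o²) = 1/(26.9×4π×0.612²) = 0.007898 K/W
R_total = 0.3306 K/W
Q = ΔT/R_total = 120/0.3306

Q ≈ 363 W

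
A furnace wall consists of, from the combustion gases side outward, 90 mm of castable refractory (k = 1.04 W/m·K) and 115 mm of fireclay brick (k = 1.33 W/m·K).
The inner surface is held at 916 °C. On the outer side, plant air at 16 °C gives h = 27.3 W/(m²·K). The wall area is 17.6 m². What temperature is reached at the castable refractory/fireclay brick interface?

T ≈ 544 °C

Thermal resistances in series:
R_castable refractory = L/(kA) = 0.09/(1.04×17.6) = 0.004917 K/W
R_fireclay brick = L/(kA) = 0.115/(1.33×17.6) = 0.004913 K/W
R_outer film = 1/(h_o·A) = 1/(27.3×17.6) = 0.002081 K/W
R_total = 0.01191 K/W;  Q = ΔT/R_total = 900/0.01191 = 75560 W
T_interface = T_inner − Q·ΣR(inner→interface) = 916 − 75600×0.004917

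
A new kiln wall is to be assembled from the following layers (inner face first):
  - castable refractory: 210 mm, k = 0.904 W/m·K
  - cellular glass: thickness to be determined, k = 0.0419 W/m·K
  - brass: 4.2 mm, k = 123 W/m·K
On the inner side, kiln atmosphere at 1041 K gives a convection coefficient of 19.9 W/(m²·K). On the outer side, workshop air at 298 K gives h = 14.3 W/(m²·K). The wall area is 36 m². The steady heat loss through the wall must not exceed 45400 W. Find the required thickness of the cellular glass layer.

L ≈ 9.92 mm

Treating each layer as a thermal resistance in series:
R_inner film = 1/(h_i·A) = 1/(19.9×36) = 0.001396 K/W
R_castable refractory = L/(kA) = 0.21/(0.904×36) = 0.006453 K/W
R_brass = L/(kA) = 0.0042/(123×36) = 9.485×10^-7 K/W
R_outer film = 1/(h_o·A) = 1/(14.3×36) = 0.001943 K/W
Sum of the known resistances R_other = 0.009792 K/W
Required total resistance R_tot = ΔT/Q_allow = 743/45400 = 0.01637 K/W
R_cellular glass = R_tot − R_other = 0.006574 K/W
L = R·k·A = 0.006574×0.0419×36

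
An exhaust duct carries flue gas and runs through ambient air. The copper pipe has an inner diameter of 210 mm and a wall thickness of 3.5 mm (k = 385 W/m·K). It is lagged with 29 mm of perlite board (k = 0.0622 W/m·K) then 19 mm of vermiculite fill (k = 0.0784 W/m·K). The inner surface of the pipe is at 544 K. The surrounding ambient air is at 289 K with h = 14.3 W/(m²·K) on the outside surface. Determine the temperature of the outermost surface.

Cylindrical conduction, so R = ln(r₂/r₁)/(2πkL) per layer, in series:
R_copper pipe wall = ln(108.5/105)/(2π×385×1) = 1.355×10^-5 K/W
R_perlite board = ln(137.5/108.5)/(2π×0.0622×1) = 0.6061 K/W
R_vermiculite fill = ln(156.5/137.5)/(2π×0.0784×1) = 0.2628 K/W
R_outer film = 1/(h_o·2πr_oL) = 1/(14.3×2π×0.1565×1) = 0.07112 K/W
R_total = 0.94 K/W
Q = ΔT/R_total = 255/0.94
Q = 271 W/m
T_interface = T_inner − Q·ΣR(inner→interface) = 544 − 271×0.8689

T ≈ 308 K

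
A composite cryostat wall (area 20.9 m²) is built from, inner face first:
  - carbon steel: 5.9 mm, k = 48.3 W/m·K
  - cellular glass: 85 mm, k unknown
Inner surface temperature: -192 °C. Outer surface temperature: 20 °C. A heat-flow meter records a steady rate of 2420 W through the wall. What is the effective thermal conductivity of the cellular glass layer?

k ≈ 0.0464 W/(m·K)

Using the resistance-network approach (series):
R_carbon steel = L/(kA) = 0.0059/(48.3×20.9) = 5.845×10^-6 K/W
Sum of known resistances R_other = 5.845×10^-6 K/W
Total R = ΔT/Q = 212/2420 = 0.0876 K/W
R_cellular glass = R_total − R_other = 0.0876 K/W
k = L/(R·A) = 0.085/(0.0876×20.9)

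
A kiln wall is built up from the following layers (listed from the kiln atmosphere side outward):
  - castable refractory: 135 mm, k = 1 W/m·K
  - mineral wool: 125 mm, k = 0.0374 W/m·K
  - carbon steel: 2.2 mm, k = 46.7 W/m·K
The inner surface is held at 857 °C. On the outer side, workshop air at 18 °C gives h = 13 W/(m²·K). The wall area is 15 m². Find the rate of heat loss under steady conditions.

Q ≈ 3540 W

Treating each layer as a thermal resistance in series:
R_castable refractory = L/(kA) = 0.135/(1×15) = 0.009 K/W
R_mineral wool = L/(kA) = 0.125/(0.0374×15) = 0.2228 K/W
R_carbon steel = L/(kA) = 0.0022/(46.7×15) = 3.141×10^-6 K/W
R_outer film = 1/(h_o·A) = 1/(13×15) = 0.005128 K/W
R_total = 0.2369 K/W
Q = ΔT / R_total = 839 / 0.2369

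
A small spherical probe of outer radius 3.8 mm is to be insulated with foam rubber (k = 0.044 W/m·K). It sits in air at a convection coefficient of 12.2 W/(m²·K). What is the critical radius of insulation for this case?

r_cr ≈ 7.21 mm

For a sphere r_cr = 2k/h = 2×0.044/12.2
r_cr = 7.21 mm; since the bare radius (3.8 mm) is below r_cr, adding a thin layer of insulation will *increase* heat loss.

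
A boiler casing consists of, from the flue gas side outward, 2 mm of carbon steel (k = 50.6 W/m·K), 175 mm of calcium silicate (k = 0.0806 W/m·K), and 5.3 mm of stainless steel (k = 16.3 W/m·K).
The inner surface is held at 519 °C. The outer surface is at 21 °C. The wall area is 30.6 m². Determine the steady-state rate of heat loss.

Treating each layer as a thermal resistance in series:
R_carbon steel = L/(kA) = 0.002/(50.6×30.6) = 1.292×10^-6 K/W
R_calcium silicate = L/(kA) = 0.175/(0.0806×30.6) = 0.07095 K/W
R_stainless steel = L/(kA) = 0.0053/(16.3×30.6) = 1.063×10^-5 K/W
R_total = 0.07097 K/W
Q = ΔT / R_total = 498 / 0.07097

Q ≈ 7020 W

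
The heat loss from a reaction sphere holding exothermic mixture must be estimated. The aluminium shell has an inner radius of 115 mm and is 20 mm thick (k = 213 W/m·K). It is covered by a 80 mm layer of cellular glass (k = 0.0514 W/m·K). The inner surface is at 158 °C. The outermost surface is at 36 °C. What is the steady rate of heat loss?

Radial (spherical) resistances in series:
R_aluminium shell = (1/0.115 − 1/0.135)/(4π×213) = 4.813×10^-4 K/W
R_cellular glass = (1/0.135 − 1/0.215)/(4π×0.0514) = 4.267 K/W
R_total = 4.268 K/W
Q = ΔT/R_total = 122/4.268

Q ≈ 28.6 W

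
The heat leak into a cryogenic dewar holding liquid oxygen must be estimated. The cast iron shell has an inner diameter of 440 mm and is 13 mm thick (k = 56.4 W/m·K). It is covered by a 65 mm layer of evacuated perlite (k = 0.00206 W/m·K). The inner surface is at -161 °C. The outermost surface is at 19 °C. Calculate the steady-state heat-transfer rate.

Q ≈ 4.98 W

For a spherical shell R = (1/r₁ − 1/r₂)/(4πk); film R = 1/(h·4πr²). In series:
R_cast iron shell = (1/0.22 − 1/0.233)/(4π×56.4) = 3.578×10^-4 K/W
R_evacuated perlite = (1/0.233 − 1/0.298)/(4π×0.00206) = 36.16 K/W
R_total = 36.16 K/W
Q = ΔT/R_total = 180/36.16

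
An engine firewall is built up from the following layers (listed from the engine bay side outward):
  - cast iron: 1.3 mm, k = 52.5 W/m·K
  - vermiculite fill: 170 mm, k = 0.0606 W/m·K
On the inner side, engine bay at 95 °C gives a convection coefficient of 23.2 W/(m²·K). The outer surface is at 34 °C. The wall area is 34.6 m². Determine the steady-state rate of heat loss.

Model the wall as resistances in series:
R_inner film = 1/(h_i·A) = 1/(23.2×34.6) = 0.001246 K/W
R_cast iron = L/(kA) = 0.0013/(52.5×34.6) = 7.157×10^-7 K/W
R_vermiculite fill = L/(kA) = 0.17/(0.0606×34.6) = 0.08108 K/W
R_total = 0.08232 K/W
Q = ΔT / R_total = 61 / 0.08232

Q ≈ 741 W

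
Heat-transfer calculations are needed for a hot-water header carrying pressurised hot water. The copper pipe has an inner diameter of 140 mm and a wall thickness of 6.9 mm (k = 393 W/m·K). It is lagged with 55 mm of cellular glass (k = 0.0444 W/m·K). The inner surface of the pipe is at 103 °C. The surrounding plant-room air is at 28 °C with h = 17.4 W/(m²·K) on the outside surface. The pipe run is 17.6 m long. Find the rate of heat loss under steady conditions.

Q ≈ 659 W

Per-layer cylindrical resistances, series-summed:
R_copper pipe wall = ln(76.9/70)/(2π×393×17.6) = 2.163×10^-6 K/W
R_cellular glass = ln(131.9/76.9)/(2π×0.0444×17.6) = 0.1099 K/W
R_outer film = 1/(h_o·2πr_oL) = 1/(17.4×2π×0.1319×17.6) = 0.00394 K/W
R_total = 0.1138 K/W
Q = ΔT/R_total = 75/0.1138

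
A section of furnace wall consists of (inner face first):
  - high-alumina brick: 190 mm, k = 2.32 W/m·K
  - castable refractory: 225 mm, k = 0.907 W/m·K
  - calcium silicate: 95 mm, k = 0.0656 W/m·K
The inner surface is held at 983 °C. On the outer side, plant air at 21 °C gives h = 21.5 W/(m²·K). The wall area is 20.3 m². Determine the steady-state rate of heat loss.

Model the wall as resistances in series:
R_high-alumina brick = L/(kA) = 0.19/(2.32×20.3) = 0.004034 K/W
R_castable refractory = L/(kA) = 0.225/(0.907×20.3) = 0.01222 K/W
R_calcium silicate = L/(kA) = 0.095/(0.0656×20.3) = 0.07134 K/W
R_outer film = 1/(h_o·A) = 1/(21.5×20.3) = 0.002291 K/W
R_total = 0.08988 K/W
Q = ΔT / R_total = 962 / 0.08988

Q ≈ 10700 W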